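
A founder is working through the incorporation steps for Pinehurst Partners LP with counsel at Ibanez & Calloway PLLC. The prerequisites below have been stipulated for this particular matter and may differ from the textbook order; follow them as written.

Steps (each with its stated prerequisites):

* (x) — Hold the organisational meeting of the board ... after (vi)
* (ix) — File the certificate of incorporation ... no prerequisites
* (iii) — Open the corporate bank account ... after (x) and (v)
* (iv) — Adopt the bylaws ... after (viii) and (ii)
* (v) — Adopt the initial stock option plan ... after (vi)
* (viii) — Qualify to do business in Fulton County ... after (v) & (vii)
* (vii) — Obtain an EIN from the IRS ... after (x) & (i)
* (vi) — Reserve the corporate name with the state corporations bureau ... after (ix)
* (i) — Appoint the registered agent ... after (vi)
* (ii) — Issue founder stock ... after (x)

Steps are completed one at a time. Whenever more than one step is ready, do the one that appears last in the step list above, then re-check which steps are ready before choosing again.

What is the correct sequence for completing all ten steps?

Only (ix) has no prerequisites, so it is first.
(vi) needed (ix), now all done → (vi).
(i), (v) and (x) are all available; (i) is listed later → (i).
(v) and (x) are both available; (v) is listed later → (v).
That leaves (x) as the only ready step → (x).
Ready: (ii), (vii) and (iii). (ii) is listed later → (ii).
Ready: (vii) and (iii). (vii) is listed later → (vii).
Now (viii) and (iii) have their prerequisites met. (viii) is listed later, so (viii) next.
(iv) now also ready, so the ready set is {(iv), (iii)}; (iv) is listed later → (iv).
That leaves (iii) as the only ready step → (iii).

(ix), (vi), (i), (v), (x), (ii), (vii), (viii), (iv), (iii)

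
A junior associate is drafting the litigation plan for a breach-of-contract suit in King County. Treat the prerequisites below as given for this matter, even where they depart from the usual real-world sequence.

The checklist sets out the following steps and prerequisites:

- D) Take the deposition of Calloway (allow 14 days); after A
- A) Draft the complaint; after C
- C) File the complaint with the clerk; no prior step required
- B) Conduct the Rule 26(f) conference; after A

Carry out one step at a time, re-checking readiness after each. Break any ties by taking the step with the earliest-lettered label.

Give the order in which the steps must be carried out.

C, A, B, D

C has no prerequisites → C first.
That leaves A as the only ready step → A.
B and D are both available; B has the earlier label → B.
D needed A, now all done → D.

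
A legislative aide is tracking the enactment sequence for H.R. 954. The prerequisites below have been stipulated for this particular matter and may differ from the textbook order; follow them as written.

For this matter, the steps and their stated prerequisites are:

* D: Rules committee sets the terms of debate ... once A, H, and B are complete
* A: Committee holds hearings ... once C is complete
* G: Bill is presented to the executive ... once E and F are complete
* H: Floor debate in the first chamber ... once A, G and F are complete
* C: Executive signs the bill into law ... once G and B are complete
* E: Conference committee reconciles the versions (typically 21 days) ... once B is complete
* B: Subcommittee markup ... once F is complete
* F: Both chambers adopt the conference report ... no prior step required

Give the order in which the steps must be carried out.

F → B → E → G → C → A → H → D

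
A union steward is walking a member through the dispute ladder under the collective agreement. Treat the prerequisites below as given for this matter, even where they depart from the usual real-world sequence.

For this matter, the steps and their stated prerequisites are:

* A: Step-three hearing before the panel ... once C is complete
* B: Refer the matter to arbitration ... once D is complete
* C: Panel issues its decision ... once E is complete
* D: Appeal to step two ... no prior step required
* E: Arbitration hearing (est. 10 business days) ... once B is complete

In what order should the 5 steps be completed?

Only D has no prerequisites, so it is first.
B is the only step now ready → B.
Next only E has its prerequisites met → E.
Next only C has its prerequisites met → C.
Next only A has its prerequisites met → A.

D, B, E, C, A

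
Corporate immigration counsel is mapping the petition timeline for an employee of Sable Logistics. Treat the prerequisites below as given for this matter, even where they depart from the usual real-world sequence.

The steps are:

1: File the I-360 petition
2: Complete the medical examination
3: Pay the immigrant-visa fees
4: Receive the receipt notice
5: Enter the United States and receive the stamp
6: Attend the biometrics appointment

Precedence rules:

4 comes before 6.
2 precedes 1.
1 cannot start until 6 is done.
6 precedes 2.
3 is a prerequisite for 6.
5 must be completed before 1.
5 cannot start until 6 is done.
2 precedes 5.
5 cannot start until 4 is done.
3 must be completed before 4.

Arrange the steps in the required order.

3 has no prerequisites → 3 first.
4 is the only step now ready → 4.
That leaves 6 as the only ready step → 6.
2 is the only step now ready → 2.
5 needed 2, 4 and 6, now all done → 5.
That leaves 1 as the only ready step → 1.

3 4 6 2 5 1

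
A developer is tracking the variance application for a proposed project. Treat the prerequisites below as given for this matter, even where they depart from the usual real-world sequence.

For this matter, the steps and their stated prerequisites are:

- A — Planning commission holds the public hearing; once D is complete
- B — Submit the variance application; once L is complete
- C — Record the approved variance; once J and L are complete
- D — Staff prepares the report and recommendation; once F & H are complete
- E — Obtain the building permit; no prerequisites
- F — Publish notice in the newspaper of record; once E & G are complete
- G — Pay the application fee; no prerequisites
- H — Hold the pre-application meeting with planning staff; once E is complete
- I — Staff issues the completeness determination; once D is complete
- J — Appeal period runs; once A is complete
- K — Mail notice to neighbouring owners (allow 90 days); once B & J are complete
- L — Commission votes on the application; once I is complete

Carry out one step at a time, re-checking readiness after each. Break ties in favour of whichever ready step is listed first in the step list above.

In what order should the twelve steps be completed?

E and G have no prerequisites; E is listed earlier, so E is first.
H now also ready, so the ready set is {G, H}; G is listed earlier → G.
Now F and H have their prerequisites met. F is listed earlier, so F next.
H is the only step now ready → H.
That leaves D as the only ready step → D.
A and I are both available; A is listed earlier → A.
J now also ready, so the ready set is {I, J}; I is listed earlier → I.
Ready: J and L. J is listed earlier → J.
L needed I, now all done → L.
Ready: B and C. B is listed earlier → B.
K now also ready, so the ready set is {C, K}; C is listed earlier → C.
K needed B and J, now all done → K.

E, G, F, H, D, A, I, J, L, B, C, K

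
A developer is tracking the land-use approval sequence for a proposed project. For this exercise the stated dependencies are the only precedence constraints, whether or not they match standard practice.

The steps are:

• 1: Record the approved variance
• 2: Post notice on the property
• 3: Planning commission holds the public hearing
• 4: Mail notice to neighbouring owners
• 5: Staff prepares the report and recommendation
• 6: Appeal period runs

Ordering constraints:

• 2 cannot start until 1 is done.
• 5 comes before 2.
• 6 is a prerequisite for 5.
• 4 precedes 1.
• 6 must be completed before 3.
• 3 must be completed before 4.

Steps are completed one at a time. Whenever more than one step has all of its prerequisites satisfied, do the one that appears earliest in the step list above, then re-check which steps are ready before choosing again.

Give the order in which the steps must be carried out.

6 is the only step with nothing outstanding, so it goes first.
3 and 5 are both available; 3 is listed earlier → 3.
4 now also ready, so the ready set is {4, 5}; 4 is listed earlier → 4.
Ready: 1 and 5. 1 is listed earlier → 1.
5 needed 6, now all done → 5.
That leaves 2 as the only ready step → 2.

6 3 4 1 5 2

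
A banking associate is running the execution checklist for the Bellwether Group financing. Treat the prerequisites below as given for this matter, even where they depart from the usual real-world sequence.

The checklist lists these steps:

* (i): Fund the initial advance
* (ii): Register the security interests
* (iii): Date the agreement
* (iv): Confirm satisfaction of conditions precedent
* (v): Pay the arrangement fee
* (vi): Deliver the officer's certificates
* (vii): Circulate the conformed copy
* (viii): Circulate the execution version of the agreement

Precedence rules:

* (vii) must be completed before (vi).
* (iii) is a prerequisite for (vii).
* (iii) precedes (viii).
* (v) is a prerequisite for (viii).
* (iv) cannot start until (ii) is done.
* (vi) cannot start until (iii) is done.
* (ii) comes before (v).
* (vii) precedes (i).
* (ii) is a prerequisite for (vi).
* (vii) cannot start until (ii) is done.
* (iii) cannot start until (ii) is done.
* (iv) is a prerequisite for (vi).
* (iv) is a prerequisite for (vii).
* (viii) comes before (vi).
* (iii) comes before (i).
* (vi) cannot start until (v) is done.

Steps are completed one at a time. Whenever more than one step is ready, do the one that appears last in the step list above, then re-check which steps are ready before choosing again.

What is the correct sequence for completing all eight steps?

(ii) → (v) → (iv) → (iii) → (viii) → (vii) → (vi) → (i)

(ii) has no prerequisites → (ii) first.
(v), (iv) and (iii) are all available; (v) is listed later → (v).
Ready: (iv) and (iii). (iv) is listed later → (iv).
(iii) needed (ii), now all done → (iii).
Now (viii) and (vii) have their prerequisites met. (viii) is listed later, so (viii) next.
That leaves (vii) as the only ready step → (vii).
Ready: (vi) and (i). (vi) is listed later → (vi).
That leaves (i) as the only ready step → (i).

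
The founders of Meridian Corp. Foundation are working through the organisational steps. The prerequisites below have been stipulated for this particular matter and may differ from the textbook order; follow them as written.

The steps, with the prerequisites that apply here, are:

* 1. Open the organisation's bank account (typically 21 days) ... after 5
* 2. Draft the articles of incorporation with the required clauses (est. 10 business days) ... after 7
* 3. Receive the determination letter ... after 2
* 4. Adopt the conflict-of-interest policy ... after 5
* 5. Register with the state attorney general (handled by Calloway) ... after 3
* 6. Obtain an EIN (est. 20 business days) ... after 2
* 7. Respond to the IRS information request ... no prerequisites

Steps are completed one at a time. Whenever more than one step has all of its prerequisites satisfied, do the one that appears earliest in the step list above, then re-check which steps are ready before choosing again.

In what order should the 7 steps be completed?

7 has no prerequisites → 7 first.
That leaves 2 as the only ready step → 2.
Ready: 3 and 6. 3 is listed earlier → 3.
5 now also ready, so the ready set is {5, 6}; 5 is listed earlier → 5.
1, 4 and 6 are all available; 1 is listed earlier → 1.
4 and 6 are both available; 4 is listed earlier → 4.
Next only 6 has its prerequisites met → 6.

7, 2, 3, 5, 1, 4, 6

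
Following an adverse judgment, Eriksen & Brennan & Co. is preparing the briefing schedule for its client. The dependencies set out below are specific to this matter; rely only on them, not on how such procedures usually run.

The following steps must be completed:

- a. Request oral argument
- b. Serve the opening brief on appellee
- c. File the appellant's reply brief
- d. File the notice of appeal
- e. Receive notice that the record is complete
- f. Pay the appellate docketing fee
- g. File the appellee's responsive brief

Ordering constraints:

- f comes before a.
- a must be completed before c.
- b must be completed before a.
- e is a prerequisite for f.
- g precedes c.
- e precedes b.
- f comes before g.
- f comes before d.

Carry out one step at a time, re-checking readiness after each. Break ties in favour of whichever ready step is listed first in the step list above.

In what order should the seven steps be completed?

e → b → f → a → d → g → c

Only e has no prerequisites, so it is first.
b and f are both available; b is listed earlier → b.
f needed e, now all done → f.
a, d and g are all available; a is listed earlier → a.
d and g are both available; d is listed earlier → d.
g needed f, now all done → g.
That leaves c as the only ready step → c.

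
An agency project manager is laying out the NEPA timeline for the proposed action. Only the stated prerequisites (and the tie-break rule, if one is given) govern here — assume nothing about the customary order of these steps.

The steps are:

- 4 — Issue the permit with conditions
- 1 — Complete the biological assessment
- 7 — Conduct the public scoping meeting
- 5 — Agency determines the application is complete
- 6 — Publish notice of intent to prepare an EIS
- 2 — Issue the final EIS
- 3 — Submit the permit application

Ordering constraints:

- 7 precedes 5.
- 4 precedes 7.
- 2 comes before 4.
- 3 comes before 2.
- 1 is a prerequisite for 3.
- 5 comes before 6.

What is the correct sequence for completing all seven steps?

1, 3, 2, 4, 7, 5, 6

Only 1 has no prerequisites, so it is first.
That leaves 3 as the only ready step → 3.
2 is the only step now ready → 2.
That leaves 4 as the only ready step → 4.
7 needed 4, now all done → 7.
Next only 5 has its prerequisites met → 5.
That leaves 6 as the only ready step → 6.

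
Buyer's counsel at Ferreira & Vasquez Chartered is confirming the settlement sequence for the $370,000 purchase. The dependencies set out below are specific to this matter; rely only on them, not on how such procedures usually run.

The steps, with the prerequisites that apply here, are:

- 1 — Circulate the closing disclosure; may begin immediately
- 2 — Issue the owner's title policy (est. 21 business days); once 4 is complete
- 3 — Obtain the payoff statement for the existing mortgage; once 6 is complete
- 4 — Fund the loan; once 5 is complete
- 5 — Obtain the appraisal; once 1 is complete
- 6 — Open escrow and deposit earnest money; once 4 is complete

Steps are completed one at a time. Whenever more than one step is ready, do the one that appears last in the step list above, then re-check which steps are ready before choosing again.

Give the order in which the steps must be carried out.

1 is the only step with nothing outstanding, so it goes first.
That leaves 5 as the only ready step → 5.
That leaves 4 as the only ready step → 4.
Ready: 6 and 2. 6 is listed later → 6.
3 now also ready, so the ready set is {3, 2}; 3 is listed later → 3.
Next only 2 has its prerequisites met → 2.

1, 5, 4, 6, 3, 2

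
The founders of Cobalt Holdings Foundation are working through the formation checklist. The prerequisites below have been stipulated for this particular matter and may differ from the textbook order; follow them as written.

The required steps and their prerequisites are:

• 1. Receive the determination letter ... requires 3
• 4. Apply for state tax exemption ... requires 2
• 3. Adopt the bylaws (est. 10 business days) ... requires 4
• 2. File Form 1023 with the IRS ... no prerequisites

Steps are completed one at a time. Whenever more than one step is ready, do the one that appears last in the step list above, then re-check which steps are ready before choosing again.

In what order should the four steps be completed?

2 has no prerequisites → 2 first.
4 needed 2, now all done → 4.
Next only 3 has its prerequisites met → 3.
1 needed 3, now all done → 1.

2 → 4 → 3 → 1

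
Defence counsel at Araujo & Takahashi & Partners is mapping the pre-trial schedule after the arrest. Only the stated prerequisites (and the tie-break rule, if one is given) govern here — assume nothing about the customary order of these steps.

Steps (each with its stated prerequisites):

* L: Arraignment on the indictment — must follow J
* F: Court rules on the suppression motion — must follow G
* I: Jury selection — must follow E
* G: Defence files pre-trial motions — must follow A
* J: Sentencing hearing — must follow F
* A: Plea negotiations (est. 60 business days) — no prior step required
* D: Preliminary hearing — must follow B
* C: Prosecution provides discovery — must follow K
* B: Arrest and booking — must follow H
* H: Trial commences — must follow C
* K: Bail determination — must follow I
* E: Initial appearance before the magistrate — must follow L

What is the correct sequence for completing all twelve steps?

A has no prerequisites → A first.
G needed A, now all done → G.
F needed G, now all done → F.
J is the only step now ready → J.
L needed J, now all done → L.
That leaves E as the only ready step → E.
I needed E, now all done → I.
K needed I, now all done → K.
C needed K, now all done → C.
H is the only step now ready → H.
B needed H, now all done → B.
D needed B, now all done → D.

A, G, F, J, L, E, I, K, C, H, B, D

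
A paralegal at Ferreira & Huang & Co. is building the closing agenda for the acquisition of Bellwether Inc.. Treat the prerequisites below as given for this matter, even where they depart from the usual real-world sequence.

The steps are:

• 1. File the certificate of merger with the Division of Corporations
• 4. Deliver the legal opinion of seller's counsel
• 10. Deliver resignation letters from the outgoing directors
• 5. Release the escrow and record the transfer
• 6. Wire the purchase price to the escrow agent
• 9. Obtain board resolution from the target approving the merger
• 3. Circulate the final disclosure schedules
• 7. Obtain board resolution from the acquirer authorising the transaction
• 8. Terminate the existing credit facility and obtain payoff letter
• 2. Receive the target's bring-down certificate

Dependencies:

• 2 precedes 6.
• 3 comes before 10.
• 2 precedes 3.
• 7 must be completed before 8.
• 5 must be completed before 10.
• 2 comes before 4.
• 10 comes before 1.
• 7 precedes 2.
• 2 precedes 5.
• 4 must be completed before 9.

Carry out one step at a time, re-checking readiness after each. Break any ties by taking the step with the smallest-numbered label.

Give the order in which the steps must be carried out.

7 has no prerequisites → 7 first.
Now 2 and 8 have their prerequisites met. 2 has the earlier label, so 2 next.
Ready: 3, 4, 5, 6 and 8. 3 has the earlier label → 3.
Ready: 4, 5, 6 and 8. 4 has the earlier label → 4.
5, 6, 8 and 9 are all available; 5 has the earlier label → 5.
6, 8, 9 and 10 are all available; 6 has the earlier label → 6.
8, 9 and 10 are all available; 8 has the earlier label → 8.
Now 9 and 10 have their prerequisites met. 9 has the earlier label, so 9 next.
10 is the only step now ready → 10.
Next only 1 has its prerequisites met → 1.

7 → 2 → 3 → 4 → 5 → 6 → 8 → 9 → 10 → 1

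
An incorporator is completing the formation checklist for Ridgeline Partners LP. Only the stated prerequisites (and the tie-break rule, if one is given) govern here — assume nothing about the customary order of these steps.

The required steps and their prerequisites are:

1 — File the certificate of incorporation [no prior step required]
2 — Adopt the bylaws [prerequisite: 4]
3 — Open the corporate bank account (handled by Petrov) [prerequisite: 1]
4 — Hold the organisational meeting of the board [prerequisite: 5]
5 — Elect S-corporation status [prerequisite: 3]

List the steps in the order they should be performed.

1, 3, 5, 4, 2

1 has no prerequisites → 1 first.
3 needed 1, now all done → 3.
5 is the only step now ready → 5.
4 needed 5, now all done → 4.
2 is the only step now ready → 2.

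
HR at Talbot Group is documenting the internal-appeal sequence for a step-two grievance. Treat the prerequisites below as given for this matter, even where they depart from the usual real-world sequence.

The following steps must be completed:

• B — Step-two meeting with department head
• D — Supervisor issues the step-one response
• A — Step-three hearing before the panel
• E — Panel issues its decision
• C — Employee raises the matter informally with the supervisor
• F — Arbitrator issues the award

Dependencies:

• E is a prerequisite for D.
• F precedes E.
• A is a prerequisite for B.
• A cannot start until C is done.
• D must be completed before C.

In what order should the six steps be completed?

Only F has no prerequisites, so it is first.
E is the only step now ready → E.
Next only D has its prerequisites met → D.
C needed D, now all done → C.
A needed C, now all done → A.
That leaves B as the only ready step → B.

F, E, D, C, A, B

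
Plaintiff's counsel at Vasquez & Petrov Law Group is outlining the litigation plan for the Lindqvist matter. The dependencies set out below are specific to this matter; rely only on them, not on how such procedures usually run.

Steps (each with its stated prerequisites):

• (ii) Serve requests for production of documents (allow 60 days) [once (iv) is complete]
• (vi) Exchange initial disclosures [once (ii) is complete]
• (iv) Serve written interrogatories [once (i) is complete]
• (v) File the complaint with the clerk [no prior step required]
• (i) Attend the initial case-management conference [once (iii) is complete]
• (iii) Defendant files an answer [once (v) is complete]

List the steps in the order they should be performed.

(v) is the only step with nothing outstanding, so it goes first.
That leaves (iii) as the only ready step → (iii).
Next only (i) has its prerequisites met → (i).
That leaves (iv) as the only ready step → (iv).
(ii) is the only step now ready → (ii).
That leaves (vi) as the only ready step → (vi).

(v), (iii), (i), (iv), (ii), (vi)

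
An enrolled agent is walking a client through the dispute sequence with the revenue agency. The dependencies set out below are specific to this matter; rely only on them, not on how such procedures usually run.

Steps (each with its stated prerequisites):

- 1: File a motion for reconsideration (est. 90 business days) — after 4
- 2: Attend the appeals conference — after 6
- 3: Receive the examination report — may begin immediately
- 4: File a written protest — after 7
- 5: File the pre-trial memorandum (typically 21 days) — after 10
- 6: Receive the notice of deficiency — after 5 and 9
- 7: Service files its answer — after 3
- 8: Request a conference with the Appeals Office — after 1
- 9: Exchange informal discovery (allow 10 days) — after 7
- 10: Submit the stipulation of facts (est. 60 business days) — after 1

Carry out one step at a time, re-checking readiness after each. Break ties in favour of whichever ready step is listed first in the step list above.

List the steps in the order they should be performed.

3 is the only step with nothing outstanding, so it goes first.
Next only 7 has its prerequisites met → 7.
4 and 9 are both available; 4 is listed earlier → 4.
1 and 9 are both available; 1 is listed earlier → 1.
Ready: 8, 9 and 10. 8 is listed earlier → 8.
9 and 10 are both available; 9 is listed earlier → 9.
10 needed 1, now all done → 10.
5 needed 10, now all done → 5.
That leaves 6 as the only ready step → 6.
2 needed 6, now all done → 2.

3, 7, 4, 1, 8, 9, 10, 5, 6, 2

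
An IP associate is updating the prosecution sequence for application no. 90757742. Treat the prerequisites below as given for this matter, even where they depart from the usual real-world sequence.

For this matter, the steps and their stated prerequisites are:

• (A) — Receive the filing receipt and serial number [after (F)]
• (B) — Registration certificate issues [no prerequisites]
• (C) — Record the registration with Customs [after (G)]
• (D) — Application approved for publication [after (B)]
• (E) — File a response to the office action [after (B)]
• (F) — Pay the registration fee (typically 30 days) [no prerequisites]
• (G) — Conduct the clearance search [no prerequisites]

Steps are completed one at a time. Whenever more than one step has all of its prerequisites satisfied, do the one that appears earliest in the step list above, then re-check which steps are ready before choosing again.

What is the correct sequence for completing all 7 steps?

Nothing is required for (B), (F) and (G). (B) is listed earlier → (B) first.
(D), (E), (F) and (G) are all available; (D) is listed earlier → (D).
Now (E), (F) and (G) have their prerequisites met. (E) is listed earlier, so (E) next.
Now (F) and (G) have their prerequisites met. (F) is listed earlier, so (F) next.
(A) and (G) are both available; (A) is listed earlier → (A).
That leaves (G) as the only ready step → (G).
Next only (C) has its prerequisites met → (C).

(B) → (D) → (E) → (F) → (A) → (G) → (C)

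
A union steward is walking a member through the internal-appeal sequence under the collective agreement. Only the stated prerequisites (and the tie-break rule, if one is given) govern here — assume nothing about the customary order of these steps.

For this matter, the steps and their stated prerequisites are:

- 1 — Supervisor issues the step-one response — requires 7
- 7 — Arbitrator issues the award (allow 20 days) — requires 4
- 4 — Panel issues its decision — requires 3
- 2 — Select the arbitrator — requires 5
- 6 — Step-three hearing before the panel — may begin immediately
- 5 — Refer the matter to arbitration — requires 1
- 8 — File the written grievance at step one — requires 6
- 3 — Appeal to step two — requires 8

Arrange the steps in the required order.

6 is the only step with nothing outstanding, so it goes first.
8 needed 6, now all done → 8.
That leaves 3 as the only ready step → 3.
4 needed 3, now all done → 4.
7 needed 4, now all done → 7.
That leaves 1 as the only ready step → 1.
That leaves 5 as the only ready step → 5.
2 needed 5, now all done → 2.

6, 8, 3, 4, 7, 1, 5, 2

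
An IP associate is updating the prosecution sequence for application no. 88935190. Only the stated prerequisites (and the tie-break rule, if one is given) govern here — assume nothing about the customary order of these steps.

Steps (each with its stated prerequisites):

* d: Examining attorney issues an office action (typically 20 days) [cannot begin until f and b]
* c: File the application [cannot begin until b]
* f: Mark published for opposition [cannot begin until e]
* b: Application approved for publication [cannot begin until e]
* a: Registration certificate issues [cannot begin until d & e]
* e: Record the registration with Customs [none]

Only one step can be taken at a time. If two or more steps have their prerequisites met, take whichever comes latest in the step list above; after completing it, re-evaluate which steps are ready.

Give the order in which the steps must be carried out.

e → b → f → c → d → a

e is the only step with nothing outstanding, so it goes first.
Now b and f have their prerequisites met. b is listed later, so b next.
f and c are both available; f is listed later → f.
d now also ready, so the ready set is {c, d}; c is listed later → c.
d is the only step now ready → d.
a needed e and d, now all done → a.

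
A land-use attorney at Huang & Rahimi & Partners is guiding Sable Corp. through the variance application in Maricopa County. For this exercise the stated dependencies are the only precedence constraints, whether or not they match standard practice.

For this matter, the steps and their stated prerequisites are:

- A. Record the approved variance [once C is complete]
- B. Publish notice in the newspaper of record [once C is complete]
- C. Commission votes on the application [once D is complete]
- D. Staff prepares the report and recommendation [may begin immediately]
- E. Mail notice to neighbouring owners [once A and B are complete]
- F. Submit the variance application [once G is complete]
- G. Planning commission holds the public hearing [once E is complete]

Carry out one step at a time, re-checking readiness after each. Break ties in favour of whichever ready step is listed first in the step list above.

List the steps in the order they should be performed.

D has no prerequisites → D first.
C needed D, now all done → C.
Now A and B have their prerequisites met. A is listed earlier, so A next.
B is the only step now ready → B.
E is the only step now ready → E.
G is the only step now ready → G.
That leaves F as the only ready step → F.

D, C, A, B, E, G, F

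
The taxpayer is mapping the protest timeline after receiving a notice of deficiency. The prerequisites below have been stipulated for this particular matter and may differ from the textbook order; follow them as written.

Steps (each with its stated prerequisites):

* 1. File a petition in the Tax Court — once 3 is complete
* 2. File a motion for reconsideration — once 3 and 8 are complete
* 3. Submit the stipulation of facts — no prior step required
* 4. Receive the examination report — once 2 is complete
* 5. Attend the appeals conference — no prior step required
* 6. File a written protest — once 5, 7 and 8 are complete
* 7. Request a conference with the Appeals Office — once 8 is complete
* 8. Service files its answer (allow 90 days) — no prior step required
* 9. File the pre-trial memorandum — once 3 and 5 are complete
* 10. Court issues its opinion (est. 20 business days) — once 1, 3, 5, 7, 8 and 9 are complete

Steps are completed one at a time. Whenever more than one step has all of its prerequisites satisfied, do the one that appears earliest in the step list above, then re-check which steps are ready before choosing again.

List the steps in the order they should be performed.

3 → 1 → 5 → 8 → 2 → 4 → 7 → 6 → 9 → 10

Nothing is required for 3, 5 and 8. 3 is listed earlier → 3 first.
Ready: 1, 5 and 8. 1 is listed earlier → 1.
5 and 8 are both available; 5 is listed earlier → 5.
8 and 9 are both available; 8 is listed earlier → 8.
Now 2, 7 and 9 have their prerequisites met. 2 is listed earlier, so 2 next.
4 now also ready, so the ready set is {4, 7, 9}; 4 is listed earlier → 4.
7 and 9 are both available; 7 is listed earlier → 7.
6 now also ready, so the ready set is {6, 9}; 6 is listed earlier → 6.
9 is the only step now ready → 9.
That leaves 10 as the only ready step → 10.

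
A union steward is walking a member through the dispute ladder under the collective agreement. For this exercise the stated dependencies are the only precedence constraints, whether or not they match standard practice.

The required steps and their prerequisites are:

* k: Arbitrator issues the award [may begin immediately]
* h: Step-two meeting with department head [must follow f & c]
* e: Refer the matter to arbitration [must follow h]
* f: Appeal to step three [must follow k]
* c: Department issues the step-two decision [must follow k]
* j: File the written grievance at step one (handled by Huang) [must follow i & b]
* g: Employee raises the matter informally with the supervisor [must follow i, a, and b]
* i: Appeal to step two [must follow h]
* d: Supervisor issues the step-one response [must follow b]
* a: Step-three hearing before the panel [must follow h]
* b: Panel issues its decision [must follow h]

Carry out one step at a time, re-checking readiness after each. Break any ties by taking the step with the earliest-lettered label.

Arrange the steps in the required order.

k has no prerequisites → k first.
Now c and f have their prerequisites met. c has the earlier label, so c next.
Next only f has its prerequisites met → f.
That leaves h as the only ready step → h.
Ready: a, b, e and i. a has the earlier label → a.
b, e and i are all available; b has the earlier label → b.
d, e and i are all available; d has the earlier label → d.
Ready: e and i. e has the earlier label → e.
i is the only step now ready → i.
Now g and j have their prerequisites met. g has the earlier label, so g next.
That leaves j as the only ready step → j.

k, c, f, h, a, b, d, e, i, g, j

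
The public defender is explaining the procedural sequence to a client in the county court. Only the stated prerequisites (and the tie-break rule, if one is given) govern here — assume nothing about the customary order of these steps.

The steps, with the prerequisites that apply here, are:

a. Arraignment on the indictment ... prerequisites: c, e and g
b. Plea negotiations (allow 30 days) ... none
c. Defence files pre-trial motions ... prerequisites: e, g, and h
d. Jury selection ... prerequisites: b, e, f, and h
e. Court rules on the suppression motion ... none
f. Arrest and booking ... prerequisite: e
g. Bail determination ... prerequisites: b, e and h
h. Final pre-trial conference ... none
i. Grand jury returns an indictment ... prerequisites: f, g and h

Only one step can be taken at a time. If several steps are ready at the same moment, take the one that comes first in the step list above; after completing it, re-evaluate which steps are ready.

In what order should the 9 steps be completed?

Nothing is required for b, e and h. b is listed earlier → b first.
Ready: e and h. e is listed earlier → e.
Ready: f and h. f is listed earlier → f.
Next only h has its prerequisites met → h.
Ready: d and g. d is listed earlier → d.
g needed b, e and h, now all done → g.
c and i are both available; c is listed earlier → c.
a now also ready, so the ready set is {a, i}; a is listed earlier → a.
i needed f, g and h, now all done → i.

b, e, f, h, d, g, c, a, i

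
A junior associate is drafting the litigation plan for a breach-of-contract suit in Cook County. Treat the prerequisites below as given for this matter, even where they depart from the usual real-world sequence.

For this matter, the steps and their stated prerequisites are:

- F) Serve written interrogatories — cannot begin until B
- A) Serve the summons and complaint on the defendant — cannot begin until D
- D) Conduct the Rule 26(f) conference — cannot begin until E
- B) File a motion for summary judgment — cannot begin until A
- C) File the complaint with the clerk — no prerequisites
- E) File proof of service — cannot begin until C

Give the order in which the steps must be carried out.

C E D A B F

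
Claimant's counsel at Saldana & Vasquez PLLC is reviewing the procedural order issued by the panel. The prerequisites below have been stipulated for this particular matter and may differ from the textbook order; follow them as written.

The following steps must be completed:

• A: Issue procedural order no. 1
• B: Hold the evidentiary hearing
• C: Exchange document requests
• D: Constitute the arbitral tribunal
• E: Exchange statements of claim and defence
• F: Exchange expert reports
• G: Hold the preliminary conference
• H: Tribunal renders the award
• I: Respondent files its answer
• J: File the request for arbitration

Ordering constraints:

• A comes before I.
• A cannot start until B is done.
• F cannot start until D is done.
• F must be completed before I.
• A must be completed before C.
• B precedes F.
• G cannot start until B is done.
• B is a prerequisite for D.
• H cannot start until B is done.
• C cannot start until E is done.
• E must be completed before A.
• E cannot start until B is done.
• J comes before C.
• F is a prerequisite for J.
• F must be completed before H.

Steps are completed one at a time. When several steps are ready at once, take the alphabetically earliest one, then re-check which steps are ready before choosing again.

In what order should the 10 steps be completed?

B is the only step with nothing outstanding, so it goes first.
Ready: D, E and G. D has the earlier label → D.
Ready: E, F and G. E has the earlier label → E.
Now A, F and G have their prerequisites met. A has the earlier label, so A next.
Now F and G have their prerequisites met. F has the earlier label, so F next.
G, H, I and J are all available; G has the earlier label → G.
Now H, I and J have their prerequisites met. H has the earlier label, so H next.
Now I and J have their prerequisites met. I has the earlier label, so I next.
J is the only step now ready → J.
C needed A, E and J, now all done → C.

B, D, E, A, F, G, H, I, J, C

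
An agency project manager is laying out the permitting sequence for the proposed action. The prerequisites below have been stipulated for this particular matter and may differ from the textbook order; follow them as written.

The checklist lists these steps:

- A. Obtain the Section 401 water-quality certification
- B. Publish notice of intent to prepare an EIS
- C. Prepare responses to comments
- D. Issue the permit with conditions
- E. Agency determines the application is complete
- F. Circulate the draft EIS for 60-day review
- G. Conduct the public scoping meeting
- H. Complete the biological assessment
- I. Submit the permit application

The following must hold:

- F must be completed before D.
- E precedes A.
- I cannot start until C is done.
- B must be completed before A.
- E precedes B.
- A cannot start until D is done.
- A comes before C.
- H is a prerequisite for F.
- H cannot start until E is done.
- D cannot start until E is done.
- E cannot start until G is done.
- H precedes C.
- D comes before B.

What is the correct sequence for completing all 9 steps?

G has no prerequisites → G first.
Next only E has its prerequisites met → E.
That leaves H as the only ready step → H.
F is the only step now ready → F.
D needed E and F, now all done → D.
Next only B has its prerequisites met → B.
A is the only step now ready → A.
That leaves C as the only ready step → C.
Next only I has its prerequisites met → I.

G → E → H → F → D → B → A → C → I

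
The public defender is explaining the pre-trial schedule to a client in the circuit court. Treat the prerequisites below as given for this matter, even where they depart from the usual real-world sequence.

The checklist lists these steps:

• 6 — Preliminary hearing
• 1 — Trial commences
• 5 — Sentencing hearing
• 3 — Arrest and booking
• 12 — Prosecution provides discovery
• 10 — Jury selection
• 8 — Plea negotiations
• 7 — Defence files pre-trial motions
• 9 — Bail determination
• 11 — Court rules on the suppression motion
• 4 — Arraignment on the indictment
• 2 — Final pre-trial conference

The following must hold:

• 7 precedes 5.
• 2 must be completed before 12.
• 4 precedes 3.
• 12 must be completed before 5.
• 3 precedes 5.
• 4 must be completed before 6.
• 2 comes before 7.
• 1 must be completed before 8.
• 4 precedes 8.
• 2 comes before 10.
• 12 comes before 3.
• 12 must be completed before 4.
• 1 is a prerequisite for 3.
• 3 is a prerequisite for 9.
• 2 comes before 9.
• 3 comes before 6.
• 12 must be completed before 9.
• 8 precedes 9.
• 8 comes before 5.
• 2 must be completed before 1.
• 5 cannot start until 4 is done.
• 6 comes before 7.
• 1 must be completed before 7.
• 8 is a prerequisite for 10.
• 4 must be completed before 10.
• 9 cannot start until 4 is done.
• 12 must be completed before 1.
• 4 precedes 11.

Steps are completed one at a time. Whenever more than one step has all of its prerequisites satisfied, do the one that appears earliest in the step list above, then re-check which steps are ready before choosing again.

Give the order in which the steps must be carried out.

2 has no prerequisites → 2 first.
12 is the only step now ready → 12.
1 and 4 are both available; 1 is listed earlier → 1.
Next only 4 has its prerequisites met → 4.
Ready: 3, 8 and 11. 3 is listed earlier → 3.
6, 8 and 11 are all available; 6 is listed earlier → 6.
8, 7 and 11 are all available; 8 is listed earlier → 8.
10 and 9 now also ready, so the ready set is {10, 7, 9, 11}; 10 is listed earlier → 10.
Ready: 7, 9 and 11. 7 is listed earlier → 7.
Ready: 5, 9 and 11. 5 is listed earlier → 5.
Ready: 9 and 11. 9 is listed earlier → 9.
Next only 11 has its prerequisites met → 11.

2 12 1 4 3 6 8 10 7 5 9 11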